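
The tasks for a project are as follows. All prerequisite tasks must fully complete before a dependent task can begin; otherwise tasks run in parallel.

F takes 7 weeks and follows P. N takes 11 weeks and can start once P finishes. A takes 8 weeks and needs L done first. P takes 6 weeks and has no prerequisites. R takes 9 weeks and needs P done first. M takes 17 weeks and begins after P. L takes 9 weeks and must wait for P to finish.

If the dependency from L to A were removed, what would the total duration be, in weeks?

Original critical path: P→M = 6+17 = 23 ⇒ 23 weeks.
Without L→A, A's earliest start moves from 15 to 0.
After: P→M = 6+17 = 23 → 23 weeks.

23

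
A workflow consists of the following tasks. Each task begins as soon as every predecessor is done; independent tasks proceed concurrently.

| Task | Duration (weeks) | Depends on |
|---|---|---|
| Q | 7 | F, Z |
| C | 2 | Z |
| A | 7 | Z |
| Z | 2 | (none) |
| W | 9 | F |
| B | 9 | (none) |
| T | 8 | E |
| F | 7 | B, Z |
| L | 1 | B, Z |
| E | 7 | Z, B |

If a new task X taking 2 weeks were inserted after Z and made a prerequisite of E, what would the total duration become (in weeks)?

Originally the job takes 25 weeks.
With X inserted, E now waits for max(Z, B, X).
New critical path: B→F→W = 9+7+9 = 25 ⇒ 25 weeks.

25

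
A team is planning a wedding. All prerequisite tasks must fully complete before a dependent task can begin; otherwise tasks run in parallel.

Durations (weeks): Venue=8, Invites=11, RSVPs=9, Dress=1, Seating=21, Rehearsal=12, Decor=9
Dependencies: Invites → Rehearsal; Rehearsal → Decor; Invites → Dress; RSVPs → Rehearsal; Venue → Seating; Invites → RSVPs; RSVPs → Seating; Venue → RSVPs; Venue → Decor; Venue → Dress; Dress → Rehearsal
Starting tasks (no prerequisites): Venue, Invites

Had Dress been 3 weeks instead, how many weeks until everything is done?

41

Actual critical path: Invites→RSVPs→Seating = 11+9+21 = 41 ⇒ 41 weeks.
The longest path through Dress is only 33 weeks, so Dress has float 8.
That remains the longest chain; total 41 weeks.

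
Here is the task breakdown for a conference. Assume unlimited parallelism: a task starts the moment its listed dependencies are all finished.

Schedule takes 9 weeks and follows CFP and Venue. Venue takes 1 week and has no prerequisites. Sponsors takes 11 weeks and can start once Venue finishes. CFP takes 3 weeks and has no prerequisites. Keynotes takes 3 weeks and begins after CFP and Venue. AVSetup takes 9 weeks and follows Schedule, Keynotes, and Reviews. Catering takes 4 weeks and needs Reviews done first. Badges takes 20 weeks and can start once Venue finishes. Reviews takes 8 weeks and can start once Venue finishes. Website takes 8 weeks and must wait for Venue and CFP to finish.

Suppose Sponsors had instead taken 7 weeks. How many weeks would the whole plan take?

21

Critical path before the change: Venue→Badges = 1+20 = 21 giving 21 weeks.
The longest path through Sponsors is only 12 weeks, so Sponsors has float 9.
No other chain overtakes it, so the finish is 21 weeks.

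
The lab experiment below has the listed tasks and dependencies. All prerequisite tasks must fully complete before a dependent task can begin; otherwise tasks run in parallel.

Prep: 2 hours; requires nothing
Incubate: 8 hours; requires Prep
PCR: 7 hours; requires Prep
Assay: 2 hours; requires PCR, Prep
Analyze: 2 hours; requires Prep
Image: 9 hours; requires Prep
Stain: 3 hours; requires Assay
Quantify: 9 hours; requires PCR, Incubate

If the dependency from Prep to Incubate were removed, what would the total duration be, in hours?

Before: longest chain Prep→Incubate→Quantify = 2+8+9 = 19, finish 19.
Without Prep→Incubate, Incubate's earliest start moves from 2 to 0.
After: Prep→PCR→Quantify = 2+7+9 = 18 → 18 hours.

18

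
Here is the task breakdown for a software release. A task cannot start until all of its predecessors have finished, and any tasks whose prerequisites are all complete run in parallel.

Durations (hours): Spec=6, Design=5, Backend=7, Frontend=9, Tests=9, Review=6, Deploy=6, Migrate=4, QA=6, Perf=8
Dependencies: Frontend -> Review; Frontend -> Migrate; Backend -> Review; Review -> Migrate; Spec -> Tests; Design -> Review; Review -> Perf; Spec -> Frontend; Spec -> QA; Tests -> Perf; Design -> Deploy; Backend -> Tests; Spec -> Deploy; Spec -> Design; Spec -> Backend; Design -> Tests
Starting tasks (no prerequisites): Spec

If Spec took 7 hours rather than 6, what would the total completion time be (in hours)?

31

Critical path before the change: Spec→Backend→Tests→Perf = 6+7+9+8 = 30 giving 30 hours.
Since Spec is critical, the +1 change carries straight to that chain (now 31 hours).
No other chain overtakes it, so the finish is 31 hours.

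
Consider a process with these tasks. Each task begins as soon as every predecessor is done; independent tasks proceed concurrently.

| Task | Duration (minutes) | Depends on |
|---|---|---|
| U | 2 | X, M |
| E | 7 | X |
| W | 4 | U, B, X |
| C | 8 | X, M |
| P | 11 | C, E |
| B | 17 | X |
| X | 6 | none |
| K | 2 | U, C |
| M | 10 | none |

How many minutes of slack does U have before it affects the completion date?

Critical path: M→C→P = 10+8+11 = 29, so the finish is 29 minutes.
The longest chain containing U totals 16 minutes.
Float = 29 − 16 = 13.

13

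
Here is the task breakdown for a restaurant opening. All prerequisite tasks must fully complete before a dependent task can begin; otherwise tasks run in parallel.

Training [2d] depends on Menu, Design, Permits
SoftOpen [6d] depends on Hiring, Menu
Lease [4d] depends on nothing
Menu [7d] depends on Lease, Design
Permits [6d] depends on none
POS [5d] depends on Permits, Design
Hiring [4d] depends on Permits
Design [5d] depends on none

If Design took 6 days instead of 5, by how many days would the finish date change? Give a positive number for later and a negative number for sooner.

Baseline: Design→Menu→SoftOpen = 5+7+6 = 18 → 18 days.
Design lies on that path, so at 6 days the path becomes 19 days.
The critical path is still Design→Menu→SoftOpen; finish is now 19 days.
Change in finish: 19 − 18 = +1 days.

1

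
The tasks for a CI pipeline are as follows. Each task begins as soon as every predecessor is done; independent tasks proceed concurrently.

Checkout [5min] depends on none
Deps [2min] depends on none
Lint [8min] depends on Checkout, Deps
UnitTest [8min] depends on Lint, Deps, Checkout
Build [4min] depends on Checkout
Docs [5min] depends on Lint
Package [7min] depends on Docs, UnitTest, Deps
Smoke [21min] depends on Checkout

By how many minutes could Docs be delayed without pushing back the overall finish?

The longest chain is Checkout→Lint→UnitTest→Package = 5+8+8+7 = 28; overall finish 28 minutes.
Longest path through Docs: 25 minutes (earliest finish 18, latest finish 21).
Slack of Docs = 16 − 13 = 3 minutes.

3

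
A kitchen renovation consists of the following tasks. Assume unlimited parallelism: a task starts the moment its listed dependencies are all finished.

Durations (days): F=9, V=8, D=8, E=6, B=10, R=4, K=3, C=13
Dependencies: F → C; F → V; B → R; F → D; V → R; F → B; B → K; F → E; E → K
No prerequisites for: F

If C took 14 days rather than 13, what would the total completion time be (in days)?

23

Critical path before the change: F→B→R = 9+10+4 = 23 giving 23 days.
C is off the critical path — its longest chain is 22 days, giving 1 of slack.
That remains the longest chain; total 23 days.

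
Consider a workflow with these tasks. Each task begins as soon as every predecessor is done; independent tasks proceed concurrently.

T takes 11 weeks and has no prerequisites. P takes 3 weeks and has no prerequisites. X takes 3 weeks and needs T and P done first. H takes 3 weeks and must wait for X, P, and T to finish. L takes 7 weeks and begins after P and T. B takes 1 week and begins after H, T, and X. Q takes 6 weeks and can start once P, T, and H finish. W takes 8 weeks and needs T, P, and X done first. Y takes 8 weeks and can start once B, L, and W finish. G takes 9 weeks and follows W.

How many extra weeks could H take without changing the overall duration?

T→X→W→G = 11+3+8+9 = 31 sets the makespan at 31 weeks.
H finishes as early as 17 and must finish by 22.
So H can slip 22 − 17 = 5 weeks.

5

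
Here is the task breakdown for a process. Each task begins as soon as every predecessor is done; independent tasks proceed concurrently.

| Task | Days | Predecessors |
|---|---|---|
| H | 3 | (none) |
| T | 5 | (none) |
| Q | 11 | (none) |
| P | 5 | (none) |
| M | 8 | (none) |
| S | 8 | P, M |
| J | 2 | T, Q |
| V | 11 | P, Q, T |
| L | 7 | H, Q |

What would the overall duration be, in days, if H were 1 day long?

22

The binding path is Q→V = 11+11 = 22; finish at 22 days.
H has 12 days of float (longest path through it is 10).
The critical path is still Q→V; finish is now 22 days.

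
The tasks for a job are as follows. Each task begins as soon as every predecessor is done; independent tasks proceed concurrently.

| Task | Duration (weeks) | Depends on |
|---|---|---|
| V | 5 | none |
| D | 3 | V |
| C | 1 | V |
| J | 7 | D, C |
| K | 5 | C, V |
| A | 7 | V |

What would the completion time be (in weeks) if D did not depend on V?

With the dependency in place, V→D→J = 5+3+7 = 15 sets the finish at 15 weeks.
Without V→D, D's earliest start moves from 5 to 0.
The longest chain is now V→C→J = 5+1+7 = 13, so the job takes 13 weeks.

13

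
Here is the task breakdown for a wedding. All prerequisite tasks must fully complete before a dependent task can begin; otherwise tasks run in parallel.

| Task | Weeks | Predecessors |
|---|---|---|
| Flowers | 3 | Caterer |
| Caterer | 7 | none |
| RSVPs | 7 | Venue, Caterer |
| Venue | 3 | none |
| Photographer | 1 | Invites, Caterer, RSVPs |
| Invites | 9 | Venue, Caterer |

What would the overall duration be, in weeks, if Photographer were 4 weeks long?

20

Critical path before the change: Caterer→Invites→Photographer = 7+9+1 = 17 giving 17 weeks.
Photographer lies on that path, so at 4 weeks the path becomes 20 weeks.
The critical path is still Caterer→Invites→Photographer; finish is now 20 weeks.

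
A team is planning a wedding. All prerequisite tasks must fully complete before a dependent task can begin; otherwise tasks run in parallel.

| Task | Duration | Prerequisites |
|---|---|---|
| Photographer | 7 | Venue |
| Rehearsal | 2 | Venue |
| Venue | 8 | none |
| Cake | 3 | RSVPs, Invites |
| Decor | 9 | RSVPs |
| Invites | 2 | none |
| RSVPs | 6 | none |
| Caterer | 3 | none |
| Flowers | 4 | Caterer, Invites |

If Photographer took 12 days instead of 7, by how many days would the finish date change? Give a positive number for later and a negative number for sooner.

5

The binding path is Venue→Photographer = 8+7 = 15; finish at 15 days.
Since Photographer is critical, the +5 change carries straight to that chain (now 20 days).
The critical path is still Venue→Photographer; finish is now 20 days.
Change in finish: 20 − 15 = +5 days.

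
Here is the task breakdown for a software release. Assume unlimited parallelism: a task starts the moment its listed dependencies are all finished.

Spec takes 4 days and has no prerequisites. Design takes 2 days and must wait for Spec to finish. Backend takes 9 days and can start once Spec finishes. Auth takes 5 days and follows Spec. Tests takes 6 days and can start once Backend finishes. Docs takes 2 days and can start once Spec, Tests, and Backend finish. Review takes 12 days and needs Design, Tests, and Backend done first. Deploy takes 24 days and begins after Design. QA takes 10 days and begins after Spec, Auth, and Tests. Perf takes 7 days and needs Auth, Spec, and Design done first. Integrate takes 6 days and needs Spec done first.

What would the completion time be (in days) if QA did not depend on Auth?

Original critical path: Spec→Backend→Tests→Review = 4+9+6+12 = 31 ⇒ 31 days.
Dropping Auth→QA doesn't change QA's earliest start (19); another predecessor still binds.
New critical path: Spec→Backend→Tests→Review = 4+9+6+12 = 31 ⇒ 31 days.

31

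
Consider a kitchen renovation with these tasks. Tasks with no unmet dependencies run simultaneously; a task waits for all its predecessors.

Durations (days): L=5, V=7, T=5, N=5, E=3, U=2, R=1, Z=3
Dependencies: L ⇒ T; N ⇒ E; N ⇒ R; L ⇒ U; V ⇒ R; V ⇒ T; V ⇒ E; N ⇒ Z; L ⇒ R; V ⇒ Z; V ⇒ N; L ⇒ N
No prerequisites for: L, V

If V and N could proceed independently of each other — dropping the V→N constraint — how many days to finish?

13

Before: longest chain V→N→E = 7+5+3 = 15, finish 15.
Without V→N, N's earliest start moves from 7 to 5.
After: L→N→E = 5+5+3 = 13 → 13 days.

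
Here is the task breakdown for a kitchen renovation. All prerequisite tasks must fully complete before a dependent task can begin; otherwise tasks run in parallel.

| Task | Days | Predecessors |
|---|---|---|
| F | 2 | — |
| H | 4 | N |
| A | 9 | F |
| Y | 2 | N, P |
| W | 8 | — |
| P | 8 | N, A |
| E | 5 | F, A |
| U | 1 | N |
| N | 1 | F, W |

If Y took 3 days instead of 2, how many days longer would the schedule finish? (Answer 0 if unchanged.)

Actual critical path: F→A→P→Y = 2+9+8+2 = 21 ⇒ 21 days.
Y lies on that path, so at 3 days the path becomes 22 days.
No other chain overtakes it, so the finish is 22 days.
Change in finish: 22 − 21 = +1 days.

1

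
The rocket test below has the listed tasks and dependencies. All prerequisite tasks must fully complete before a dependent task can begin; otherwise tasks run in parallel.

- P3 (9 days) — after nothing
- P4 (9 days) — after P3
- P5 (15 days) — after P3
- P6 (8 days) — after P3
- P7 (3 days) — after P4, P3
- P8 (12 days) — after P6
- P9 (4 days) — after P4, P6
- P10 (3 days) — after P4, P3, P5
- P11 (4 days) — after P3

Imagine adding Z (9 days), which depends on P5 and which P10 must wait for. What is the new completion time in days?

36

Originally the project takes 29 days.
With Z inserted, P10 now waits for max(P4, P3, P5, Z).
New critical path: P3→P5→Z→P10 = 9+15+9+3 = 36 ⇒ 36 days.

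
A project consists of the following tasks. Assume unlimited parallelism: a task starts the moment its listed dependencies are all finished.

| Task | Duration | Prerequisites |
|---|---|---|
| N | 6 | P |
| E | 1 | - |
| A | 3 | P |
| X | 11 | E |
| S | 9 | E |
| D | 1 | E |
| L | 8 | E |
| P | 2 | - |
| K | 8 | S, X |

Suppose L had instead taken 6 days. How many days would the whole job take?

As given, the longest chain is E→X→K = 1+11+8 = 20, so the finish is 20 days.
The longest path through L is only 9 days, so L has float 11.
No other chain overtakes it, so the finish is 20 days.

20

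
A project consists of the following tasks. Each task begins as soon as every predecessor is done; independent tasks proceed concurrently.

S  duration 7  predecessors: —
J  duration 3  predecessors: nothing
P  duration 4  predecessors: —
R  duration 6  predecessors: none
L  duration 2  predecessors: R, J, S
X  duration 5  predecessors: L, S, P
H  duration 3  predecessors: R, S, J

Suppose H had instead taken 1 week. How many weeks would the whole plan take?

14

Actual critical path: S→L→X = 7+2+5 = 14 ⇒ 14 weeks.
H is off the critical path — its longest chain is 10 weeks, giving 4 of slack.
The critical path is still S→L→X; finish is now 14 weeks.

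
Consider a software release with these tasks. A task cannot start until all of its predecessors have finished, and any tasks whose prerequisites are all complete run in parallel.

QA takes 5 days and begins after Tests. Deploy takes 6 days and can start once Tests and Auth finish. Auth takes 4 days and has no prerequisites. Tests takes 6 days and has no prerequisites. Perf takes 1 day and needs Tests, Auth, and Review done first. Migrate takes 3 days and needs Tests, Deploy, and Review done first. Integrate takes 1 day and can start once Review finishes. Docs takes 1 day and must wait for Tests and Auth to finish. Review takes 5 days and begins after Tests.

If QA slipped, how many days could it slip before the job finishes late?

Tests→Deploy→Migrate = 6+6+3 = 15 sets the makespan at 15 days.
The longest chain containing QA totals 11 days.
So QA can slip 15 − 11 = 4 days.

4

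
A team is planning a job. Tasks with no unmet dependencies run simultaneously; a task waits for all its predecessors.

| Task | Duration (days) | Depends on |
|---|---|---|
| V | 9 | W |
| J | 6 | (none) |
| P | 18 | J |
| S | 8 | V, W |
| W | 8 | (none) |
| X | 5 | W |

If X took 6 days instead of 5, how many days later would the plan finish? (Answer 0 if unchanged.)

The binding path is W→V→S = 8+9+8 = 25; finish at 25 days.
X is off the critical path — its longest chain is 13 days, giving 12 of slack.
That remains the longest chain; total 25 days.
Change in finish: 25 − 25 = +0 days.

0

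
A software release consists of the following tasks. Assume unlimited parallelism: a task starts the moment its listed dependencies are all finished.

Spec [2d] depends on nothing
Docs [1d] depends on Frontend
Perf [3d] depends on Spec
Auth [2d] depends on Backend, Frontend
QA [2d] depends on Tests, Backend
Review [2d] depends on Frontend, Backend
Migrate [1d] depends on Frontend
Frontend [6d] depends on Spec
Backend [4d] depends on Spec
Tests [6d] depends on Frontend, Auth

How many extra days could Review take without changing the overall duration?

8

The longest chain is Spec→Frontend→Auth→Tests→QA = 2+6+2+6+2 = 18; overall finish 18 days.
The longest chain containing Review totals 10 days.
Slack of Review = 16 − 8 = 8 days.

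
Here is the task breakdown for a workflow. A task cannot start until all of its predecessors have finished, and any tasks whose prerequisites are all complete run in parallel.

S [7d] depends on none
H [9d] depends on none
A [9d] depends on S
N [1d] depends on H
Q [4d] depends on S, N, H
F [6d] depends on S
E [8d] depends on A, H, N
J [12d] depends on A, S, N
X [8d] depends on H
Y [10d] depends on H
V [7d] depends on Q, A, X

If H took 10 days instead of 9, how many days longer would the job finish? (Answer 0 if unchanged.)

0

Baseline: S→A→J = 7+9+12 = 28 → 28 days.
H is off the critical path — its longest chain is 24 days, giving 4 of slack.
The critical path is still S→A→J; finish is now 28 days.
Change in finish: 28 − 28 = +0 days.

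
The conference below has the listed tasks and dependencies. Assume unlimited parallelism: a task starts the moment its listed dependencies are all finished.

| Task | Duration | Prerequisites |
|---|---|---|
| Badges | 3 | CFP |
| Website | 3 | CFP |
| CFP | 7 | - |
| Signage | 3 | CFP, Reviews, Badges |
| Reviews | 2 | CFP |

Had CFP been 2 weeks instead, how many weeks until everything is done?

Critical path before the change: CFP→Badges→Signage = 7+3+3 = 13 giving 13 weeks.
CFP is on the critical path; changing it to 2 makes that path 8 weeks.
That remains the longest chain; total 8 weeks.

8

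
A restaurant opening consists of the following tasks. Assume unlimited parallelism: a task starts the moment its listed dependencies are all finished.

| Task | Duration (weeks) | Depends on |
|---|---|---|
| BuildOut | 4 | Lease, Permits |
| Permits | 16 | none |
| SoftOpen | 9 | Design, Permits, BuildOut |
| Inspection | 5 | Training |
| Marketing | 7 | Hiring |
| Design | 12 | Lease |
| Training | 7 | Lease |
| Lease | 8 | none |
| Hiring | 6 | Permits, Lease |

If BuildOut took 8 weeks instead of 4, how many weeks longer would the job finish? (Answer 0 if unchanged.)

4

Critical path before the change: Permits→BuildOut→SoftOpen = 16+4+9 = 29 giving 29 weeks.
BuildOut lies on that path, so at 8 weeks the path becomes 33 weeks.
The critical path is still Permits→BuildOut→SoftOpen; finish is now 33 weeks.
Change in finish: 33 − 29 = +4 weeks.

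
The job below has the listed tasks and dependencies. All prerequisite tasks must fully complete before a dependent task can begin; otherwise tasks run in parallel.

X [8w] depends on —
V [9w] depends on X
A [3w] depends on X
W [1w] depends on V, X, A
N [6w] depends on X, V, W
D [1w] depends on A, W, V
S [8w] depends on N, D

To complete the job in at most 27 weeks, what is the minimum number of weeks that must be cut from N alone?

5

Current finish: 32 weeks; target: 27.
N is on every critical path, so each week cut from N cuts the finish by one (this holds down to a finish of 27).
Need 32 − 27 = 5 weeks off N → N becomes 1 week, finish becomes 27.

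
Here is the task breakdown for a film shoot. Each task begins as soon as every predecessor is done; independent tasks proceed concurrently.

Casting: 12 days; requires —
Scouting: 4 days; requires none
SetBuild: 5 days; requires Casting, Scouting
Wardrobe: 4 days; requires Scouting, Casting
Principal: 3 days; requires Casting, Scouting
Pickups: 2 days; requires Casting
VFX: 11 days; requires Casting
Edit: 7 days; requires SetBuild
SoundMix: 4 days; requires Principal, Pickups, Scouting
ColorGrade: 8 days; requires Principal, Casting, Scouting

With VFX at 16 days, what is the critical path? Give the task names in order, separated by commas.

The binding path is Casting→SetBuild→Edit = 12+5+7 = 24; finish at 24 days.
The longest path through VFX is only 23 days, so VFX has float 1.
Now Casting→VFX = 12+16 = 28 is longest, so the finish becomes 28 days.

Casting, VFX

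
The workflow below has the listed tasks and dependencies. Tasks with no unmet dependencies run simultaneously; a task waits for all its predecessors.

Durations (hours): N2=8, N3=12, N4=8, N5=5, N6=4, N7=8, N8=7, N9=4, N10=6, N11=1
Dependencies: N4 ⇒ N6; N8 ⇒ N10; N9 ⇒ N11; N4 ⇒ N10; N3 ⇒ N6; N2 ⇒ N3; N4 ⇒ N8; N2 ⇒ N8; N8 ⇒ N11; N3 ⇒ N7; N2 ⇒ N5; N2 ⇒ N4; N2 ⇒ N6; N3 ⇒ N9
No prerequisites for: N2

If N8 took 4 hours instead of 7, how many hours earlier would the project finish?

1

As given, the longest chain is N2→N4→N8→N10 = 8+8+7+6 = 29, so the finish is 29 hours.
N8 lies on that path, so at 4 hours the path becomes 26 hours.
Now N2→N3→N7 = 8+12+8 = 28 is longest, so the finish becomes 28 hours.
Change in finish: 28 − 29 = -1 hours.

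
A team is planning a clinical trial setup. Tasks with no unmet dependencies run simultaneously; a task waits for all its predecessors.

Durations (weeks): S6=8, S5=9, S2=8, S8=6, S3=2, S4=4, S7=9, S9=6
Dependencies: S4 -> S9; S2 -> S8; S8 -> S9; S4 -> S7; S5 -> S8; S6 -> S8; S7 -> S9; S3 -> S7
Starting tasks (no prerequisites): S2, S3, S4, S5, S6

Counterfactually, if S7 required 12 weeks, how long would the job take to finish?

22

Actual critical path: S5→S8→S9 = 9+6+6 = 21 ⇒ 21 weeks.
S7 is off the critical path — its longest chain is 19 weeks, giving 2 of slack.
Now S4→S7→S9 = 4+12+6 = 22 is longest, so the finish becomes 22 weeks.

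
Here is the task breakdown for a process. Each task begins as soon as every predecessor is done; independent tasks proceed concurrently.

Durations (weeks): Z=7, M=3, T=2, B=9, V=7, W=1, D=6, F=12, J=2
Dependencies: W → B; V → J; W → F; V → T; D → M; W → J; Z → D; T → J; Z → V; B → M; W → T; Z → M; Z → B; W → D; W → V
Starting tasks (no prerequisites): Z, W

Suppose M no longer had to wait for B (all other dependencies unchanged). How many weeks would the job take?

Original critical path: Z→B→M = 7+9+3 = 19 ⇒ 19 weeks.
Without B→M, M's earliest start moves from 16 to 13.
After: Z→V→T→J = 7+7+2+2 = 18 → 18 weeks.

18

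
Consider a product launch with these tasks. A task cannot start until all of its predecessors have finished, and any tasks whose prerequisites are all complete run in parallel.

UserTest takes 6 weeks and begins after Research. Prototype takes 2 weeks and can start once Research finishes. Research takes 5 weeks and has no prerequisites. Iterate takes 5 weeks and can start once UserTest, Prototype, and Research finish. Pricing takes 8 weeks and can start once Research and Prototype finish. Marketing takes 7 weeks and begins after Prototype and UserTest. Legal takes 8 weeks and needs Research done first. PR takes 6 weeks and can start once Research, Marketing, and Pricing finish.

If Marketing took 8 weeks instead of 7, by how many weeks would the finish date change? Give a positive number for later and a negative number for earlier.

Critical path before the change: Research→UserTest→Marketing→PR = 5+6+7+6 = 24 giving 24 weeks.
Since Marketing is critical, the +1 change carries straight to that chain (now 25 weeks).
That remains the longest chain; total 25 weeks.
Change in finish: 25 − 24 = +1 weeks.

1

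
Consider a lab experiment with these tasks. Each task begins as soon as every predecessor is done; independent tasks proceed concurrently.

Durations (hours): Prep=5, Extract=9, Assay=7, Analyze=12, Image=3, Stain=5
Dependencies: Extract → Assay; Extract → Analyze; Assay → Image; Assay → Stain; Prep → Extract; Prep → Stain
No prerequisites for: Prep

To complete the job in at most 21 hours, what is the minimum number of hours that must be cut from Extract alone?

Current finish: 26 hours; target: 21.
Extract is on every critical path, so each hour cut from Extract cuts the finish by one (this holds down to a finish of 18).
Need 26 − 21 = 5 hours off Extract → Extract becomes 4 hours, finish becomes 21.

5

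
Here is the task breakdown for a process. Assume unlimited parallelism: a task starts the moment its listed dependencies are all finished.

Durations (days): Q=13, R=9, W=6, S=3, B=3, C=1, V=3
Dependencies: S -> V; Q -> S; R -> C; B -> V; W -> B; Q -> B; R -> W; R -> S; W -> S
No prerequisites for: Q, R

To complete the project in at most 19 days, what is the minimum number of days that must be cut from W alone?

Current finish: 21 days; target: 19.
W is on every critical path, so each day cut from W cuts the finish by one (this holds down to a finish of 19).
Need 21 − 19 = 2 days off W → W becomes 4 days, finish becomes 19.

2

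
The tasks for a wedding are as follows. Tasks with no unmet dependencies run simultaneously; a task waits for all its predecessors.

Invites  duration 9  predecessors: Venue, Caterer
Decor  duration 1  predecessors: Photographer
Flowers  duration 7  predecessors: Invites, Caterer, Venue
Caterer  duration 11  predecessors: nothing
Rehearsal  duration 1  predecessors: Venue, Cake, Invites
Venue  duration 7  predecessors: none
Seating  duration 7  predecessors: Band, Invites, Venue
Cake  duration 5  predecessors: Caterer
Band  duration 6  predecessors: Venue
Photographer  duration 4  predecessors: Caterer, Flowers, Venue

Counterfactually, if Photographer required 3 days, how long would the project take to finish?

31

Critical path before the change: Caterer→Invites→Flowers→Photographer→Decor = 11+9+7+4+1 = 32 giving 32 days.
Photographer lies on that path, so at 3 days the path becomes 31 days.
The critical path is still Caterer→Invites→Flowers→Photographer→Decor; finish is now 31 days.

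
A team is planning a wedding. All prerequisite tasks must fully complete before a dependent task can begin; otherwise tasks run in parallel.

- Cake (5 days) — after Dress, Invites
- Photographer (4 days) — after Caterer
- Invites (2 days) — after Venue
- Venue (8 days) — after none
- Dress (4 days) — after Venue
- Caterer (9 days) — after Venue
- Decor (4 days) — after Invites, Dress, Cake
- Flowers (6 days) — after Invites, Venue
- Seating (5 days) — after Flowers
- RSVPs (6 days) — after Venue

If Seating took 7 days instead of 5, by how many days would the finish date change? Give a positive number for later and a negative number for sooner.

2

Baseline: Venue→Invites→Flowers→Seating = 8+2+6+5 = 21 → 21 days.
Seating is on the critical path; changing it to 7 makes that path 23 days.
No other chain overtakes it, so the finish is 23 days.
Change in finish: 23 − 21 = +2 days.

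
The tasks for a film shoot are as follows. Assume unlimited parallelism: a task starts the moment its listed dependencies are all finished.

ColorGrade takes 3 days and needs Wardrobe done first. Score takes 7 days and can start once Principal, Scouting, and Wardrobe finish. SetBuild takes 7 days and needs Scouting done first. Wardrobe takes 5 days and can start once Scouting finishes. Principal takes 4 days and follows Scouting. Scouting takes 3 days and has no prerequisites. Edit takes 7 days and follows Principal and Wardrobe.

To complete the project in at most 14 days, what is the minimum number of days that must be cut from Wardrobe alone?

Current finish: 15 days; target: 14.
Wardrobe is on every critical path, so each day cut from Wardrobe cuts the finish by one (this holds down to a finish of 14).
Need 15 − 14 = 1 day off Wardrobe → Wardrobe becomes 4 days, finish becomes 14.

1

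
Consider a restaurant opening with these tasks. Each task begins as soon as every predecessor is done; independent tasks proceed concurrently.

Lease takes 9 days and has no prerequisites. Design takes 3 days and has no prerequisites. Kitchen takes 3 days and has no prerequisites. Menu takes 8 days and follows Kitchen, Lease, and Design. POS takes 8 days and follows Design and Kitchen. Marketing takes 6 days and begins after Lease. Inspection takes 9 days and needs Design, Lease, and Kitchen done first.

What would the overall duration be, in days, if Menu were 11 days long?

20

Actual critical path: Lease→Inspection = 9+9 = 18 ⇒ 18 days.
Menu has 1 day of float (longest path through it is 17).
Now Lease→Menu = 9+11 = 20 is longest, so the finish becomes 20 days.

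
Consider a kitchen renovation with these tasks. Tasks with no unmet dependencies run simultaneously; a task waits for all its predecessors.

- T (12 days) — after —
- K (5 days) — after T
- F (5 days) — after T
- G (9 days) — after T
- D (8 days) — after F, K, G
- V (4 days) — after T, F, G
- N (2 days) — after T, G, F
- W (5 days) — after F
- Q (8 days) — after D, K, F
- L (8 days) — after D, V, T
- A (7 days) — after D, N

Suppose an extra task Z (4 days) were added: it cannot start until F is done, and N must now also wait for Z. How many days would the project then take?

37

Originally the project takes 37 days.
With Z inserted, N now waits for max(T, G, F, Z).
New critical path: T→G→D→Q = 12+9+8+8 = 37 ⇒ 37 days.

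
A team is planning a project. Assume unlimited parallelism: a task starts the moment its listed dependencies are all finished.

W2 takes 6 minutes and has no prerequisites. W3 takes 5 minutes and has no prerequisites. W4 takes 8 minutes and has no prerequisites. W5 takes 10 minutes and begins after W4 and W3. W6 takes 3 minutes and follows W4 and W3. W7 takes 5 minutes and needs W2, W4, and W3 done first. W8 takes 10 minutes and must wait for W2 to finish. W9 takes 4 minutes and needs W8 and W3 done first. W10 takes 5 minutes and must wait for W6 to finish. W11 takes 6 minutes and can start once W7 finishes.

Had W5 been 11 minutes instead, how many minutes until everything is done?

20

Baseline: W2→W8→W9 = 6+10+4 = 20 → 20 minutes.
The longest path through W5 is only 18 minutes, so W5 has float 2.
The critical path is still W2→W8→W9; finish is now 20 minutes.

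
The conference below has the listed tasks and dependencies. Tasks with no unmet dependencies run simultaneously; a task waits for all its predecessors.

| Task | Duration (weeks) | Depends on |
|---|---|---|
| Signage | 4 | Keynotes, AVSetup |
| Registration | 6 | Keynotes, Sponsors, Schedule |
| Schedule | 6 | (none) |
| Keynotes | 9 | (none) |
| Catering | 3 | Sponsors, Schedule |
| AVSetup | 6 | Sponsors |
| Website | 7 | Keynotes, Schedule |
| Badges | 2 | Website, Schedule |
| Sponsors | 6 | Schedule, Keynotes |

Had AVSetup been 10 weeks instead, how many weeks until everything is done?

29

Critical path before the change: Keynotes→Sponsors→AVSetup→Signage = 9+6+6+4 = 25 giving 25 weeks.
AVSetup lies on that path, so at 10 weeks the path becomes 29 weeks.
That remains the longest chain; total 29 weeks.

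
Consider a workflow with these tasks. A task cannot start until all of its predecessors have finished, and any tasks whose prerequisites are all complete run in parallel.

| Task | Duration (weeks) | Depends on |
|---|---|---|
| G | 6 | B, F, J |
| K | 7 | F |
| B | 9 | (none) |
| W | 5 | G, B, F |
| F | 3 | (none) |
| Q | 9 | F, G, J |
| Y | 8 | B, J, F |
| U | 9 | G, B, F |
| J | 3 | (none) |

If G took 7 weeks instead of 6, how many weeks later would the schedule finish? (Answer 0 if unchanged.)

The binding path is B→G→U = 9+6+9 = 24; finish at 24 weeks.
G lies on that path, so at 7 weeks the path becomes 25 weeks.
That remains the longest chain; total 25 weeks.
Change in finish: 25 − 24 = +1 weeks.

1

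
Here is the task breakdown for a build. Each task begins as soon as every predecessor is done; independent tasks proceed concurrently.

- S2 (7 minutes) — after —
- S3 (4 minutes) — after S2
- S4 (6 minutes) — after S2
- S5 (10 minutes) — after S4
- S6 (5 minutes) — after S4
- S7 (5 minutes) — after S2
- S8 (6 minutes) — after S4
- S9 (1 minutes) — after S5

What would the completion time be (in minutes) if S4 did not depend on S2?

With the dependency in place, S2→S4→S5→S9 = 7+6+10+1 = 24 sets the finish at 24 minutes.
Without S2→S4, S4's earliest start moves from 7 to 0.
After: S4→S5→S9 = 6+10+1 = 17 → 17 minutes.

17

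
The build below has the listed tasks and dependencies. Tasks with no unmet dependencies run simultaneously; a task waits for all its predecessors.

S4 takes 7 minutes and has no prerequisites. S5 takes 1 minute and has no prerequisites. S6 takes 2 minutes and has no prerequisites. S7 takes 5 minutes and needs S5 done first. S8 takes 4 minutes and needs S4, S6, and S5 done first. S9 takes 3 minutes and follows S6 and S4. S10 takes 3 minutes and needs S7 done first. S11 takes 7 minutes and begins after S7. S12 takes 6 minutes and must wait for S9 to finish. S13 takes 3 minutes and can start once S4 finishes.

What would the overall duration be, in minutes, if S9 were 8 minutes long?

As given, the longest chain is S4→S9→S12 = 7+3+6 = 16, so the finish is 16 minutes.
S9 is on the critical path; changing it to 8 makes that path 21 minutes.
The critical path is still S4→S9→S12; finish is now 21 minutes.

21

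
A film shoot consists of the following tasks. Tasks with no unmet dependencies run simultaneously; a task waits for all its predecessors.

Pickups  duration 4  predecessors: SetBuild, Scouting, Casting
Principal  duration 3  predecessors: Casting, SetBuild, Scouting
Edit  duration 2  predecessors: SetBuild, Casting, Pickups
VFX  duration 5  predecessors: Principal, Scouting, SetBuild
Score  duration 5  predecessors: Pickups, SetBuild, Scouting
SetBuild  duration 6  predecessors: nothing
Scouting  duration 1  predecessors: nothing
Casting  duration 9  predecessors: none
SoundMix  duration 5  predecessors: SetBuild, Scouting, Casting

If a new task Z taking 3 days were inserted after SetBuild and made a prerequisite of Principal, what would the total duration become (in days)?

Originally the job takes 18 days.
With Z inserted, Principal now waits for max(Casting, SetBuild, Scouting, Z).
New critical path: Casting→Pickups→Score = 9+4+5 = 18 ⇒ 18 days.

18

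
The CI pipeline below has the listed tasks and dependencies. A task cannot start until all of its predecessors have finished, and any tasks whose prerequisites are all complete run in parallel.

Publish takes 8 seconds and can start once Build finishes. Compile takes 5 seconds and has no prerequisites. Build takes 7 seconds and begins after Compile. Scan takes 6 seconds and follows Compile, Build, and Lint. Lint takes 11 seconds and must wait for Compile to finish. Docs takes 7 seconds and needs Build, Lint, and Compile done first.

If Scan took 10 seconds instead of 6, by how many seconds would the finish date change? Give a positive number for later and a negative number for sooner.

3

Baseline: Compile→Lint→Docs = 5+11+7 = 23 → 23 seconds.
The longest path through Scan is only 22 seconds, so Scan has float 1.
The binding chain switches to Compile→Lint→Scan = 5+11+10 = 26; finish 26 seconds.
Change in finish: 26 − 23 = +3 seconds.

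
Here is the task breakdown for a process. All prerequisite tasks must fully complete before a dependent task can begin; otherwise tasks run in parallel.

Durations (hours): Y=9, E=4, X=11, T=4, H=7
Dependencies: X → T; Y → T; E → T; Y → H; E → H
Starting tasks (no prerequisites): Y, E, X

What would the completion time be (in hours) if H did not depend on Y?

15

Original critical path: Y→H = 9+7 = 16 ⇒ 16 hours.
Without Y→H, H's earliest start moves from 9 to 4.
The longest chain is now X→T = 11+4 = 15, so the job takes 15 hours.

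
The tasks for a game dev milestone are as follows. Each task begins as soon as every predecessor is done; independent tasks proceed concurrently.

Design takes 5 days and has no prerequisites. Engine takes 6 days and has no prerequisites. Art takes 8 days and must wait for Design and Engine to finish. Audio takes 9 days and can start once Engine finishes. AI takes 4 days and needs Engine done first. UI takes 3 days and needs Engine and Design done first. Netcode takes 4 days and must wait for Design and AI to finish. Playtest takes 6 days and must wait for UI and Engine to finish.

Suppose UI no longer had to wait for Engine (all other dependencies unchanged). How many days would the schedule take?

15

Original critical path: Engine→Audio = 6+9 = 15 ⇒ 15 days.
Without Engine→UI, UI's earliest start moves from 6 to 5.
The longest chain is now Engine→Audio = 6+9 = 15, so the schedule takes 15 days.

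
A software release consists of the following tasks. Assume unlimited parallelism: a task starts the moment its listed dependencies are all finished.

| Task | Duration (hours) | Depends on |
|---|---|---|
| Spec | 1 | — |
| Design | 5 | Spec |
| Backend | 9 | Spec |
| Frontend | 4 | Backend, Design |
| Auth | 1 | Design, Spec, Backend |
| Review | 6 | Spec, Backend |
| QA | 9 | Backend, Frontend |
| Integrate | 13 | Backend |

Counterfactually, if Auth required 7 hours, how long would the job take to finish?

23

Baseline: Spec→Backend→Frontend→QA = 1+9+4+9 = 23 → 23 hours.
Auth has 12 hours of float (longest path through it is 11).
No other chain overtakes it, so the finish is 23 hours.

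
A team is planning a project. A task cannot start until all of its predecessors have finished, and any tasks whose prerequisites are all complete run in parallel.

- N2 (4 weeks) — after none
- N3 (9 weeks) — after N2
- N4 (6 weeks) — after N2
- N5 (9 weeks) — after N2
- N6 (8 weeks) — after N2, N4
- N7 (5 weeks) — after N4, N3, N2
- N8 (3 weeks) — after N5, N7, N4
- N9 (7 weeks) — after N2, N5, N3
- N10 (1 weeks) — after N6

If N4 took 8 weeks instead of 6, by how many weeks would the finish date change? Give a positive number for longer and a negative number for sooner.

0

Actual critical path: N2→N3→N7→N8 = 4+9+5+3 = 21 ⇒ 21 weeks.
N4 is off the critical path — its longest chain is 19 weeks, giving 2 of slack.
No other chain overtakes it, so the finish is 21 weeks.
Change in finish: 21 − 21 = +0 weeks.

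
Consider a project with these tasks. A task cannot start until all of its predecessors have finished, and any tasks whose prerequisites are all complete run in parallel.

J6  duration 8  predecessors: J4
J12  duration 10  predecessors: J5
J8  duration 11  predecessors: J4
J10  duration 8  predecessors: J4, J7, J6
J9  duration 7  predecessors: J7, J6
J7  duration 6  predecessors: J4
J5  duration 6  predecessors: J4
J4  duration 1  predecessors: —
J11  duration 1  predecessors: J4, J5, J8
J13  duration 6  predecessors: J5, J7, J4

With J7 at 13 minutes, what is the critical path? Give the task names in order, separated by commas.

The binding path is J4→J5→J12 = 1+6+10 = 17; finish at 17 minutes.
J7 is off the critical path — its longest chain is 15 minutes, giving 2 of slack.
New critical path: J4→J7→J10 = 1+13+8 = 22 ⇒ 22 minutes.

J4, J7, J10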